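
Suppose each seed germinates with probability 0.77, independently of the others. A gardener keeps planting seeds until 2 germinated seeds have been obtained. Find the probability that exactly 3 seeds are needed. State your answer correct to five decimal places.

0.27273

Y = trial on which the second success occurs; negative binomial, r=2, p=0.77.
P(Y=3) = C(2,1) · p^2 · (1−p)^1
= 2 · 0.5929 · 0.23 = 0.2727340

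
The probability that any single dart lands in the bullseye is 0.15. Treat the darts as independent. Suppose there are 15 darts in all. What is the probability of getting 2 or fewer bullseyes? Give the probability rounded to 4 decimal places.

0.6042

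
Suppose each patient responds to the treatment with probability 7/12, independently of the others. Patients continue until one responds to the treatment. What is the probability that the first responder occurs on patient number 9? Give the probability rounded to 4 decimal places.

0.0005

Geometric (trials to first success), p = 0.583333.
P(Y = 9) = (1−p)^8 · p = 0.00090847 · 0.583333 = 0.000530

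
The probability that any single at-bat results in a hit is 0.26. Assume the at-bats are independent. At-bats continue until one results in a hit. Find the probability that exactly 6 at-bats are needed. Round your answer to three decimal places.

0.058

Geometric (trials to first success), p = 0.26.
P(Y = 6) = (1−p)^5 · p = 0.2219 · 0.26 = 0.05769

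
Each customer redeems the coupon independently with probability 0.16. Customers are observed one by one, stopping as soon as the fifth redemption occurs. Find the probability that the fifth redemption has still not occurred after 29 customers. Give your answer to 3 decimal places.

0.495

Needing more than 29 customers ⇔ fewer than 5 successes in the first 29. With X ~ Binomial(29, 0.16), P(Y > 29) = P(X ≤ 4).
  k=0: C(29,0)·0.16^0·0.84^29 = 0.00637
  k=1: C(29,1)·0.16^1·0.84^28 = 0.03518
  k=2: C(29,2)·0.16^2·0.84^27 = 0.09382
  k=3: C(29,3)·0.16^3·0.84^26 = 0.16084
  k=4: C(29,4)·0.16^4·0.84^25 = 0.19913
P(X ≤ 4) = 0.49535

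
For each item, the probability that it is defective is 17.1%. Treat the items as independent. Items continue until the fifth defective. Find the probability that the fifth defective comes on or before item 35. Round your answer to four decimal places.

0.7380

Finishing within 35 items ⇔ at least 5 successes in the first 35. With X ~ Binomial(35, 0.171), P(Y ≤ 35) = 1 − P(X ≤ 4).
  k=0: C(35,0)·0.171^0·0.829^35 = 0.001411
  k=1: C(35,1)·0.171^1·0.829^34 = 0.010184
  k=2: C(35,2)·0.171^2·0.829^33 = 0.035712
  k=3: C(35,3)·0.171^3·0.829^32 = 0.081029
  k=4: C(35,4)·0.171^4·0.829^31 = 0.133713
1 − 0.262049 = 0.737951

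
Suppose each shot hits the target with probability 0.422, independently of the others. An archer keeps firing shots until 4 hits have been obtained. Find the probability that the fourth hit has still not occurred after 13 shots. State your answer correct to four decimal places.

Needing more than 13 shots ⇔ fewer than 4 successes in the first 13. With X ~ Binomial(13, 0.422), P(Y > 13) = P(X ≤ 3).
  k=0: C(13,0)·0.422^0·0.578^13 = 0.000804
  k=1: C(13,1)·0.422^1·0.578^12 = 0.007628
  k=2: C(13,2)·0.422^2·0.578^11 = 0.033414
  k=3: C(13,3)·0.422^3·0.578^10 = 0.089450
P(X ≤ 3) = 0.131295

0.1313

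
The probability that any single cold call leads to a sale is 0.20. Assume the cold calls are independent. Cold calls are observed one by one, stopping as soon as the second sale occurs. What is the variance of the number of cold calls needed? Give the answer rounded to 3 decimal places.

40.000

Y = total cold calls until the second success; negative binomial with r=2, p=0.20.
Var(Y) = r(1−p)/p² = 2·0.80 / 0.20² = 40.00000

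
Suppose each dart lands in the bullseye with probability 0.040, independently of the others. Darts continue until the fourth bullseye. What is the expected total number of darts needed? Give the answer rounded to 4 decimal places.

100.0000

Y = total darts until the fourth success; negative binomial with r=4, p=0.04.
E[Y] = r / p = 4 / 0.04 = 100.000000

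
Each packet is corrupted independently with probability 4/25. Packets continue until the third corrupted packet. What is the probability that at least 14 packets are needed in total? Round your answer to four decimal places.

Needing more than 13 packets ⇔ fewer than 3 successes in the first 13. With X ~ Binomial(13, 0.16), P(Y > 13) = P(X ≤ 2).
  k=0: C(13,0)·0.16^0·0.84^13 = 0.103665
  k=1: C(13,1)·0.16^1·0.84^12 = 0.256693
  k=2: C(13,2)·0.16^2·0.84^11 = 0.293364
P(X ≤ 2) = 0.653722

0.6537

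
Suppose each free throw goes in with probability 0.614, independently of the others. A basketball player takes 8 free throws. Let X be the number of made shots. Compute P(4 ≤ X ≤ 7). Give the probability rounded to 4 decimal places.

0.8270

X ~ Binomial(8, 0.614); P(4 ≤ X ≤ 7) = Σ C(8,k) p^k (1−p)^(8−k) over k:
  k=4: C(8,4)·0.614^4·0.386^4 = 0.220862
  k=5: C(8,5)·0.614^5·0.386^3 = 0.281055
  k=6: C(8,6)·0.614^6·0.386^2 = 0.223534
  k=7: C(8,7)·0.614^7·0.386^1 = 0.101591
Total = 0.827042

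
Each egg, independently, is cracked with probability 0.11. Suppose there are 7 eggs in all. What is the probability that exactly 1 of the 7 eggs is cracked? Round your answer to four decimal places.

0.3827

X ~ Binomial(n=7, p=0.11).
P(X=1) = C(7,1) · p^1 · (1−p)^6
= 7 · 0.11 · 0.49698 = 0.382676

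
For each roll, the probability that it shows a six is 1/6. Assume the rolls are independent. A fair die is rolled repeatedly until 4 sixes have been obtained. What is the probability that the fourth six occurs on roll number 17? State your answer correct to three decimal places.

Y = trial on which the fourth success occurs; negative binomial, r=4, p=0.166667.
P(Y=17) = C(16,3) · p^4 · (1−p)^13
= 560 · 0.0007716 · 0.093464 = 0.04039

0.040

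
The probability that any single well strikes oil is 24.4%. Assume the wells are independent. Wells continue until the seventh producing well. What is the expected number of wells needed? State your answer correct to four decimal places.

28.6885

Y = total wells until the seventh success; negative binomial with r=7, p=0.244.
E[Y] = r / p = 7 / 0.244 = 28.688525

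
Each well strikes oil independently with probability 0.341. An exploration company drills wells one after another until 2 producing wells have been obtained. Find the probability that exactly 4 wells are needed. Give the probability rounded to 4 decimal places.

0.1515

Y = trial on which the second success occurs; negative binomial, r=2, p=0.341.
P(Y=4) = C(3,1) · p^2 · (1−p)^2
= 3 · 0.11628 · 0.43428 = 0.151496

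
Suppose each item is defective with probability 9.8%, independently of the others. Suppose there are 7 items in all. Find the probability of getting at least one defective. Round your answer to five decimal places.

0.51421

P(at least one) = 1 − P(none) = 1 − (1 − 0.098)^7
= 1 − 0.4857869 = 0.5142131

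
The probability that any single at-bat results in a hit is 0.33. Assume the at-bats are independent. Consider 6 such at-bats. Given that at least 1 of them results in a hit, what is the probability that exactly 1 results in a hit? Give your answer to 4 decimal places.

X ~ Binomial(6, 0.33). Want P(X=1 | X≥1) = P(X=1) / P(X≥1).
P(X=1) = C(6,1)·0.33^1·0.67^5 = 0.267325
P(X≥1) = 1 − 0.090458 = 0.909542
Ratio = 0.267325 / 0.909542 = 0.293912

0.2939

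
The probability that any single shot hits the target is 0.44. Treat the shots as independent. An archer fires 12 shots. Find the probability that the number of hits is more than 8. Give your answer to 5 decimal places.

0.03037

X ~ Binomial(12, 0.44); P(X ≥ 9) = Σ C(12,k) p^k (1−p)^(12−k) over k:
  k=9: C(12,9)·0.44^9·0.56^3 = 0.0238815
  k=10: C(12,10)·0.44^10·0.56^2 = 0.0056292
  k=11: C(12,11)·0.44^11·0.56^1 = 0.0008042
  k=12: C(12,12)·0.44^12·0.56^0 = 0.0000527
Total = 0.0303675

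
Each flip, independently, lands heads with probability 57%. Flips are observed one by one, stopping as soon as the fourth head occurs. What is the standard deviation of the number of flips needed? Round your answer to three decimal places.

2.301

Y = total flips until the fourth success; negative binomial with r=4, p=0.57.
SD(Y) = √[r(1−p)/p²] = √(5.29394) = 2.30086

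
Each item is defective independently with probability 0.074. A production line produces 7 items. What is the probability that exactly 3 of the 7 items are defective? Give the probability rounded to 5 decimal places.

X ~ Binomial(n=7, p=0.074).
P(X=3) = C(7,3) · p^3 · (1−p)^4
= 35 · 0.00040522 · 0.73527 = 0.0104281

0.01043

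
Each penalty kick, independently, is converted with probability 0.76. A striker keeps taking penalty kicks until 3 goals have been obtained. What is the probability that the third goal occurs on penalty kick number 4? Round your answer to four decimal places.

0.3161

Y = trial on which the third success occurs; negative binomial, r=3, p=0.76.
P(Y=4) = C(3,2) · p^3 · (1−p)^1
= 3 · 0.43898 · 0.24 = 0.316063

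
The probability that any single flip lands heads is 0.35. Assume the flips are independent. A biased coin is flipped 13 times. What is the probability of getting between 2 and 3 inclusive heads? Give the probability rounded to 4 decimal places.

X ~ Binomial(13, 0.35); P(2 ≤ X ≤ 3) = Σ C(13,k) p^k (1−p)^(13−k) over k:
  k=2: C(13,2)·0.35^2·0.65^11 = 0.083614
  k=3: C(13,3)·0.35^3·0.65^10 = 0.165084
Total = 0.248697

0.2487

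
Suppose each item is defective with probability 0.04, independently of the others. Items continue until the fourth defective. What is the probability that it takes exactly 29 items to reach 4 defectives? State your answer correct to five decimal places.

Y = trial on which the fourth success occurs; negative binomial, r=4, p=0.04.
P(Y=29) = C(28,3) · p^4 · (1−p)^25
= 3276 · 2.56e-06 · 0.3604 = 0.0030225

0.00302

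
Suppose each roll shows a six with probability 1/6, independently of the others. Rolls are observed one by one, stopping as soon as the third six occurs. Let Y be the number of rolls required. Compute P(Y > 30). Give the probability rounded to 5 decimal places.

Needing more than 30 rolls ⇔ fewer than 3 successes in the first 30. With X ~ Binomial(30, 0.166667), P(Y > 30) = P(X ≤ 2).
  k=0: C(30,0)·0.166667^0·0.833333^30 = 0.0042127
  k=1: C(30,1)·0.166667^1·0.833333^29 = 0.0252763
  k=2: C(30,2)·0.166667^2·0.833333^28 = 0.0733013
P(X ≤ 2) = 0.1027904

0.10279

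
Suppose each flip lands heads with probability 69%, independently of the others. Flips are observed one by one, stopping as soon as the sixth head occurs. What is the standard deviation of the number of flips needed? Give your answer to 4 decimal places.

Y = total flips until the sixth success; negative binomial with r=6, p=0.69.
SD(Y) = √[r(1−p)/p²] = √(3.906742) = 1.976548

1.9765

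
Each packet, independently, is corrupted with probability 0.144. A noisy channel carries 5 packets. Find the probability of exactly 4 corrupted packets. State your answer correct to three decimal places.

X ~ Binomial(n=5, p=0.144).
P(X=4) = C(5,4) · p^4 · (1−p)^1
= 5 · 0.00042998 · 0.856 = 0.00184

0.002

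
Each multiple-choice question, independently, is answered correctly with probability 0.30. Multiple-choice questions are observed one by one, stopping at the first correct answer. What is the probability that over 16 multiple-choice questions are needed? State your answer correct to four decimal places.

0.0033

Y = number of multiple-choice questions to the first success; geometric, p = 0.30.
P(Y > 16) = P(first 16 all fail) = (1−p)^16 = 0.003323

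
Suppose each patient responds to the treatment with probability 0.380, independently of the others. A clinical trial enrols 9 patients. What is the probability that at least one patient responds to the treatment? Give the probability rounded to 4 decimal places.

0.9865

P(at least one) = 1 − P(none) = 1 − (1 − 0.38)^9
= 1 − 0.013537 = 0.986463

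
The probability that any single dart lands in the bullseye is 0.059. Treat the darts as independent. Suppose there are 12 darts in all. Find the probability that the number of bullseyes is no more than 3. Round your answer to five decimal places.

X ~ Binomial(12, 0.059); P(X ≤ 3) = Σ C(12,k) p^k (1−p)^(12−k) over k:
  k=0: C(12,0)·0.059^0·0.941^12 = 0.4820316
  k=1: C(12,1)·0.059^1·0.941^11 = 0.3626762
  k=2: C(12,2)·0.059^2·0.941^10 = 0.1250674
  k=3: C(12,3)·0.059^3·0.941^9 = 0.0261388
Total = 0.9959140

0.99591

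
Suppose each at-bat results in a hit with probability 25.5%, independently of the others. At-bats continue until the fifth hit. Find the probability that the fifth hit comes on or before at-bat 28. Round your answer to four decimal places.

Finishing within 28 at-bats ⇔ at least 5 successes in the first 28. With X ~ Binomial(28, 0.255), P(Y ≤ 28) = 1 − P(X ≤ 4).
  k=0: C(28,0)·0.255^0·0.745^28 = 0.000263
  k=1: C(28,1)·0.255^1·0.745^27 = 0.002523
  k=2: C(28,2)·0.255^2·0.745^26 = 0.011658
  k=3: C(28,3)·0.255^3·0.745^25 = 0.034584
  k=4: C(28,4)·0.255^4·0.745^24 = 0.073984
1 − 0.123012 = 0.876988

0.8770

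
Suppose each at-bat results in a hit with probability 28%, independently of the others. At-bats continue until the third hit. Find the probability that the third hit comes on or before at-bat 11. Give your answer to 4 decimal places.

0.6335

Finishing within 11 at-bats ⇔ at least 3 successes in the first 11. With X ~ Binomial(11, 0.28), P(Y ≤ 11) = 1 − P(X ≤ 2).
  k=0: C(11,0)·0.28^0·0.72^11 = 0.026956
  k=1: C(11,1)·0.28^1·0.72^10 = 0.115312
  k=2: C(11,2)·0.28^2·0.72^9 = 0.224218
1 − 0.366487 = 0.633513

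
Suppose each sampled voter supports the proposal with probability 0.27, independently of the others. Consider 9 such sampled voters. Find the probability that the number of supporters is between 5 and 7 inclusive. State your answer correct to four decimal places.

0.0660

X ~ Binomial(9, 0.27); P(5 ≤ X ≤ 7) = Σ C(9,k) p^k (1−p)^(9−k) over k:
  k=5: C(9,5)·0.27^5·0.73^4 = 0.051343
  k=6: C(9,6)·0.27^6·0.73^3 = 0.012660
  k=7: C(9,7)·0.27^7·0.73^2 = 0.002007
Total = 0.066010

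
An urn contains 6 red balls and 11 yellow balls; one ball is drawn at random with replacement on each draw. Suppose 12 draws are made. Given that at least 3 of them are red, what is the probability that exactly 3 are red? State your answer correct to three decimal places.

0.225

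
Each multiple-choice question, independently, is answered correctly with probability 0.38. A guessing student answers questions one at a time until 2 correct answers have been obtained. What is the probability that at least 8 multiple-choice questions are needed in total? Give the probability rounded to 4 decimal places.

Needing more than 7 multiple-choice questions ⇔ fewer than 2 successes in the first 7. With X ~ Binomial(7, 0.38), P(Y > 7) = P(X ≤ 1).
  k=0: C(7,0)·0.38^0·0.62^7 = 0.035216
  k=1: C(7,1)·0.38^1·0.62^6 = 0.151089
P(X ≤ 1) = 0.186305

0.1863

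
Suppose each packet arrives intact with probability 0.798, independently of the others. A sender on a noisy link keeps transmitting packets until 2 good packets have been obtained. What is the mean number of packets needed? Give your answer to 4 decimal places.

Y = total packets until the second success; negative binomial with r=2, p=0.798.
E[Y] = r / p = 2 / 0.798 = 2.506266

2.5063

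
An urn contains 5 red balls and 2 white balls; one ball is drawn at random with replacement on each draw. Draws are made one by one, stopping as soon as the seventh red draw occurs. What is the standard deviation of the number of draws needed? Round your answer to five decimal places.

1.97990

Y = total draws until the seventh success; negative binomial with r=7, p=0.714286.
SD(Y) = √[r(1−p)/p²] = √(3.9200000) = 1.9798990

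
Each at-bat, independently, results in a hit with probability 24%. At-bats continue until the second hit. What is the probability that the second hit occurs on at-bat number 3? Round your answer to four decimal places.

0.0876

Y = trial on which the second success occurs; negative binomial, r=2, p=0.24.
P(Y=3) = C(2,1) · p^2 · (1−p)^1
= 2 · 0.0576 · 0.76 = 0.087552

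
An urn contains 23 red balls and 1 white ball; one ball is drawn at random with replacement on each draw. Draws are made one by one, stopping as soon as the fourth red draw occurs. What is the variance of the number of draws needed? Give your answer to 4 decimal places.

Y = total draws until the fourth success; negative binomial with r=4, p=0.958333.
Var(Y) = r(1−p)/p² = 4·0.041667 / 0.958333² = 0.181474

0.1815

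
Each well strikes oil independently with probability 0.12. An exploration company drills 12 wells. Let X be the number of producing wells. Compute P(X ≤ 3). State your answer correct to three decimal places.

0.954

X ~ Binomial(12, 0.12); P(X ≤ 3) = Σ C(12,k) p^k (1−p)^(12−k) over k:
  k=0: C(12,0)·0.12^0·0.88^12 = 0.21567
  k=1: C(12,1)·0.12^1·0.88^11 = 0.35292
  k=2: C(12,2)·0.12^2·0.88^10 = 0.26469
  k=3: C(12,3)·0.12^3·0.88^9 = 0.12031
Total = 0.95359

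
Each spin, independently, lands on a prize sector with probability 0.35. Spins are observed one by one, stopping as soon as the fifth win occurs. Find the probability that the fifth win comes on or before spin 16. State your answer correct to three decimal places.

0.711

Finishing within 16 spins ⇔ at least 5 successes in the first 16. With X ~ Binomial(16, 0.35), P(Y ≤ 16) = 1 − P(X ≤ 4).
  k=0: C(16,0)·0.35^0·0.65^16 = 0.00102
  k=1: C(16,1)·0.35^1·0.65^15 = 0.00875
  k=2: C(16,2)·0.35^2·0.65^14 = 0.03533
  k=3: C(16,3)·0.35^3·0.65^13 = 0.08877
  k=4: C(16,4)·0.35^4·0.65^12 = 0.15535
1 − 0.28921 = 0.71079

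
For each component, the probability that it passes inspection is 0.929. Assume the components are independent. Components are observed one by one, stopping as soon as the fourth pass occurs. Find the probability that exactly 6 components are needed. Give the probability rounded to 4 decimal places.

Y = trial on which the fourth success occurs; negative binomial, r=4, p=0.929.
P(Y=6) = C(5,3) · p^4 · (1−p)^2
= 10 · 0.74484 · 0.005041 = 0.037547

0.0375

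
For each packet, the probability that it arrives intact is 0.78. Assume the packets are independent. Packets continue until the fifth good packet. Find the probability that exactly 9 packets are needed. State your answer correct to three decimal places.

0.047

Y = trial on which the fifth success occurs; negative binomial, r=5, p=0.78.
P(Y=9) = C(8,4) · p^5 · (1−p)^4
= 70 · 0.28872 · 0.0023426 = 0.04734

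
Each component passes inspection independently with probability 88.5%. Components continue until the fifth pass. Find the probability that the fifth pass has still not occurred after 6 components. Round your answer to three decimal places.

Needing more than 6 components ⇔ fewer than 5 successes in the first 6. With X ~ Binomial(6, 0.885), P(Y > 6) = P(X ≤ 4).
  k=0: C(6,0)·0.885^0·0.115^6 = 0.00000
  k=1: C(6,1)·0.885^1·0.115^5 = 0.00011
  k=2: C(6,2)·0.885^2·0.115^4 = 0.00205
  k=3: C(6,3)·0.885^3·0.115^3 = 0.02108
  k=4: C(6,4)·0.885^4·0.115^2 = 0.12169
P(X ≤ 4) = 0.14494

0.145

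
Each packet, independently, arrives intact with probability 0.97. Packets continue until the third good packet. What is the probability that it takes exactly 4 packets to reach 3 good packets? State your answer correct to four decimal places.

Y = trial on which the third success occurs; negative binomial, r=3, p=0.97.
P(Y=4) = C(3,2) · p^3 · (1−p)^1
= 3 · 0.91267 · 0.03 = 0.082141

0.0821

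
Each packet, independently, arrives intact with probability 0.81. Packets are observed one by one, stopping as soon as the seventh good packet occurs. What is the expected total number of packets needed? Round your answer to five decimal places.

8.64198

Y = total packets until the seventh success; negative binomial with r=7, p=0.81.
E[Y] = r / p = 7 / 0.81 = 8.6419753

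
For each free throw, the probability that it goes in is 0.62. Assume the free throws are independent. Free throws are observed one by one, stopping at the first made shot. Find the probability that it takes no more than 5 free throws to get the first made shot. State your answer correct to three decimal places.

Y = number of free throws to the first success; geometric, p = 0.62.
P(Y ≤ 5) = 1 − (1−p)^5 = 1 − 0.00792 = 0.99208

0.992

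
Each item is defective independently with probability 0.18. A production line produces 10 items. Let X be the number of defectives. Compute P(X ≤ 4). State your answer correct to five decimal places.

X ~ Binomial(10, 0.18); P(X ≤ 4) = Σ C(10,k) p^k (1−p)^(10−k) over k:
  k=0: C(10,0)·0.18^0·0.82^10 = 0.1374480
  k=1: C(10,1)·0.18^1·0.82^9 = 0.3017152
  k=2: C(10,2)·0.18^2·0.82^8 = 0.2980357
  k=3: C(10,3)·0.18^3·0.82^7 = 0.1744599
  k=4: C(10,4)·0.18^4·0.82^6 = 0.0670181
Total = 0.9786771

0.97868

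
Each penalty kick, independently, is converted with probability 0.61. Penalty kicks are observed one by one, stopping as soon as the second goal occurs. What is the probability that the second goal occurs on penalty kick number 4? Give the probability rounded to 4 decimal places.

0.1698

Y = trial on which the second success occurs; negative binomial, r=2, p=0.61.
P(Y=4) = C(3,1) · p^2 · (1−p)^2
= 3 · 0.3721 · 0.1521 = 0.169789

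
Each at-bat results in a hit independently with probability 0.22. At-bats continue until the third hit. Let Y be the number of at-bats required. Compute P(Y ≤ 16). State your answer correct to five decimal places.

0.71731

Finishing within 16 at-bats ⇔ at least 3 successes in the first 16. With X ~ Binomial(16, 0.22), P(Y ≤ 16) = 1 − P(X ≤ 2).
  k=0: C(16,0)·0.22^0·0.78^16 = 0.0187721
  k=1: C(16,1)·0.22^1·0.78^15 = 0.0847153
  k=2: C(16,2)·0.22^2·0.78^14 = 0.1792054
1 − 0.2826928 = 0.7173072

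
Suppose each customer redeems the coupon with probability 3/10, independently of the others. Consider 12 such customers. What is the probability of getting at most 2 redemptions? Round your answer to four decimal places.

0.2528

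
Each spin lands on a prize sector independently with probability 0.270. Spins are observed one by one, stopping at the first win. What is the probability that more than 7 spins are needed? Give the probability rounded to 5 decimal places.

Y = number of spins to the first success; geometric, p = 0.27.
P(Y > 7) = P(first 7 all fail) = (1−p)^7 = 0.1104740

0.11047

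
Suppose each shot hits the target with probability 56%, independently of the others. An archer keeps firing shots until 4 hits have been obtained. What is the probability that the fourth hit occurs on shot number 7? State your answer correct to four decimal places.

Y = trial on which the fourth success occurs; negative binomial, r=4, p=0.56.
P(Y=7) = C(6,3) · p^4 · (1−p)^3
= 20 · 0.098345 · 0.085184 = 0.167548

0.1675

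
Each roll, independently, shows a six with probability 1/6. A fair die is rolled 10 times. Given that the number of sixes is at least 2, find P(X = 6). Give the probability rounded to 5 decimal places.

0.00421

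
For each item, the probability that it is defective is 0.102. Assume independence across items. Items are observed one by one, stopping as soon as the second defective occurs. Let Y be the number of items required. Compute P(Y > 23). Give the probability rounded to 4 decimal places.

Needing more than 23 items ⇔ fewer than 2 successes in the first 23. With X ~ Binomial(23, 0.102), P(Y > 23) = P(X ≤ 1).
  k=0: C(23,0)·0.102^0·0.898^23 = 0.084208
  k=1: C(23,1)·0.102^1·0.898^22 = 0.219992
P(X ≤ 1) = 0.304201

0.3042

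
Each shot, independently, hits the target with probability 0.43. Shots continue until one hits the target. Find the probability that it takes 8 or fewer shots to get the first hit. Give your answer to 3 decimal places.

0.989

Y = number of shots to the first success; geometric, p = 0.43.
P(Y ≤ 8) = 1 − (1−p)^8 = 1 − 0.01114 = 0.98886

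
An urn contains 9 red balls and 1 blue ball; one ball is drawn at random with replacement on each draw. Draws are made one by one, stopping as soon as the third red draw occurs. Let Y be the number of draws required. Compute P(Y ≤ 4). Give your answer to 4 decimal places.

0.9477

Finishing within 4 draws ⇔ at least 3 successes in the first 4. With X ~ Binomial(4, 0.90), P(Y ≤ 4) = 1 − P(X ≤ 2).
  k=0: C(4,0)·0.90^0·0.10^4 = 0.000100
  k=1: C(4,1)·0.90^1·0.10^3 = 0.003600
  k=2: C(4,2)·0.90^2·0.10^2 = 0.048600
1 − 0.052300 = 0.947700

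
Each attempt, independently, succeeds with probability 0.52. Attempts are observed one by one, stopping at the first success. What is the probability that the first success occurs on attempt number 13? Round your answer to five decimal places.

0.00008

Geometric (trials to first success), p = 0.52.
P(Y = 13) = (1−p)^12 · p = 0.00014959 · 0.52 = 0.0000778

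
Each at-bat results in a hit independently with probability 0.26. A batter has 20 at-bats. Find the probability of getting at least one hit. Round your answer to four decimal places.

0.9976

P(at least one) = 1 − P(none) = 1 − (1 − 0.26)^20
= 1 − 0.002425 = 0.997575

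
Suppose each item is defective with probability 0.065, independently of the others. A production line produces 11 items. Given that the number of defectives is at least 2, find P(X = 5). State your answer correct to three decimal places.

X ~ Binomial(11, 0.065). Want P(X=5 | X≥2) = P(X=5) / P(X≥2).
P(X=5) = C(11,5)·0.065^5·0.935^6 = 0.00036
P(X≥2) = 1 − 0.47745 − 0.36511 = 0.15744
Ratio = 0.00036 / 0.15744 = 0.00227

0.002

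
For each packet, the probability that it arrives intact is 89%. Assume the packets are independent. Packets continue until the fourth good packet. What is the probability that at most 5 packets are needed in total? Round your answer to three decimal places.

0.903

Finishing within 5 packets ⇔ at least 4 successes in the first 5. With X ~ Binomial(5, 0.89), P(Y ≤ 5) = 1 − P(X ≤ 3).
  k=0: C(5,0)·0.89^0·0.11^5 = 0.00002
  k=1: C(5,1)·0.89^1·0.11^4 = 0.00065
  k=2: C(5,2)·0.89^2·0.11^3 = 0.01054
  k=3: C(5,3)·0.89^3·0.11^2 = 0.08530
1 − 0.09651 = 0.90349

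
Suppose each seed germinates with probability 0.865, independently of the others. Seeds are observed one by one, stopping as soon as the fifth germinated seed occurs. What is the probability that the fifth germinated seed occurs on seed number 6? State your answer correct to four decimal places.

Y = trial on which the fifth success occurs; negative binomial, r=5, p=0.865.
P(Y=6) = C(5,4) · p^5 · (1−p)^1
= 5 · 0.48426 · 0.135 = 0.326877

0.3269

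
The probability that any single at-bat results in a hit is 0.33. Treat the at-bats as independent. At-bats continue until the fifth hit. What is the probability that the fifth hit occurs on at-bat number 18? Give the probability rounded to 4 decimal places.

Y = trial on which the fifth success occurs; negative binomial, r=5, p=0.33.
P(Y=18) = C(17,4) · p^5 · (1−p)^13
= 2380 · 0.0039135 · 0.0054824 = 0.051065

0.0511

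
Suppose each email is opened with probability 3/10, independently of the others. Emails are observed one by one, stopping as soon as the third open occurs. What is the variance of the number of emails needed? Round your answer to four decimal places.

23.3333

Y = total emails until the third success; negative binomial with r=3, p=0.30.
Var(Y) = r(1−p)/p² = 3·0.70 / 0.30² = 23.333333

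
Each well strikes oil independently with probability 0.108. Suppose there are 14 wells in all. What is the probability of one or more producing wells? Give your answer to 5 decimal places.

0.79811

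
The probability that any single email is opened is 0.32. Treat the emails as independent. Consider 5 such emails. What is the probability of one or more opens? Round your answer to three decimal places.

0.855

P(at least one) = 1 − P(none) = 1 − (1 − 0.32)^5
= 1 − 0.14539 = 0.85461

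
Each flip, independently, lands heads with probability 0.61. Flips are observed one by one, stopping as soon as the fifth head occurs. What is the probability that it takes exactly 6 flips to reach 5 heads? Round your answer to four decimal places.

0.1647

Y = trial on which the fifth success occurs; negative binomial, r=5, p=0.61.
P(Y=6) = C(5,4) · p^5 · (1−p)^1
= 5 · 0.08446 · 0.39 = 0.164696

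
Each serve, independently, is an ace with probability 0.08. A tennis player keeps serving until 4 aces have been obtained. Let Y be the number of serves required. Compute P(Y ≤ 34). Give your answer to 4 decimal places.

Finishing within 34 serves ⇔ at least 4 successes in the first 34. With X ~ Binomial(34, 0.08), P(Y ≤ 34) = 1 − P(X ≤ 3).
  k=0: C(34,0)·0.08^0·0.92^34 = 0.058720
  k=1: C(34,1)·0.08^1·0.92^33 = 0.173607
  k=2: C(34,2)·0.08^2·0.92^32 = 0.249088
  k=3: C(34,3)·0.08^3·0.92^31 = 0.231038
1 − 0.712454 = 0.287546

0.2875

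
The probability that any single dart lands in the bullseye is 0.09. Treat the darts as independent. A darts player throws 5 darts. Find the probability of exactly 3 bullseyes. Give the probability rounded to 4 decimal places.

X ~ Binomial(n=5, p=0.09).
P(X=3) = C(5,3) · p^3 · (1−p)^2
= 10 · 0.000729 · 0.8281 = 0.006037

0.0060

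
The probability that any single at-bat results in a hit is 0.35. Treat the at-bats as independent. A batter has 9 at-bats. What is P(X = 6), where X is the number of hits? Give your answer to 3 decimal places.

0.042

X ~ Binomial(n=9, p=0.35).
P(X=6) = C(9,6) · p^6 · (1−p)^3
= 84 · 0.0018383 · 0.27463 = 0.04241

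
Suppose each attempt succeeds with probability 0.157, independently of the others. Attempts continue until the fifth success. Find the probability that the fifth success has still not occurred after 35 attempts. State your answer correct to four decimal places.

Needing more than 35 attempts ⇔ fewer than 5 successes in the first 35. With X ~ Binomial(35, 0.157), P(Y > 35) = P(X ≤ 4).
  k=0: C(35,0)·0.157^0·0.843^35 = 0.002535
  k=1: C(35,1)·0.157^1·0.843^34 = 0.016524
  k=2: C(35,2)·0.157^2·0.843^33 = 0.052315
  k=3: C(35,3)·0.157^3·0.843^32 = 0.107174
  k=4: C(35,4)·0.157^4·0.843^31 = 0.159681
P(X ≤ 4) = 0.338229

0.3382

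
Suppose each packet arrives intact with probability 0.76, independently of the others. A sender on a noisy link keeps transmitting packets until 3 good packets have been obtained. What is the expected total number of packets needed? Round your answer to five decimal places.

Y = total packets until the third success; negative binomial with r=3, p=0.76.
E[Y] = r / p = 3 / 0.76 = 3.9473684

3.94737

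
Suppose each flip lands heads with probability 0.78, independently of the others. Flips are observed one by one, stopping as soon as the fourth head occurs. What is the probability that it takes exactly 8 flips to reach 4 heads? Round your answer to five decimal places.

0.03035

Y = trial on which the fourth success occurs; negative binomial, r=4, p=0.78.
P(Y=8) = C(7,3) · p^4 · (1−p)^4
= 35 · 0.37015 · 0.0023426 = 0.0303485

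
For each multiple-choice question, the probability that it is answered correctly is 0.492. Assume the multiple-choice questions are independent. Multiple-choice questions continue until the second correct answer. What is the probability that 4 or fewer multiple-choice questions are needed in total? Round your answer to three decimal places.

Finishing within 4 multiple-choice questions ⇔ at least 2 successes in the first 4. With X ~ Binomial(4, 0.492), P(Y ≤ 4) = 1 − P(X ≤ 1).
  k=0: C(4,0)·0.492^0·0.508^4 = 0.06660
  k=1: C(4,1)·0.492^1·0.508^3 = 0.25800
1 − 0.32459 = 0.67541

0.675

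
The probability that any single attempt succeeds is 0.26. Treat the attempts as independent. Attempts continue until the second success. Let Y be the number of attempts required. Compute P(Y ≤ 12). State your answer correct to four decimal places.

Finishing within 12 attempts ⇔ at least 2 successes in the first 12. With X ~ Binomial(12, 0.26), P(Y ≤ 12) = 1 − P(X ≤ 1).
  k=0: C(12,0)·0.26^0·0.74^12 = 0.026964
  k=1: C(12,1)·0.26^1·0.74^11 = 0.113685
1 − 0.140649 = 0.859351

0.8594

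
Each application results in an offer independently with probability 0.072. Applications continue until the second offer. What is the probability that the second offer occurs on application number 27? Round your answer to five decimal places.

0.02081

Y = trial on which the second success occurs; negative binomial, r=2, p=0.072.
P(Y=27) = C(26,1) · p^2 · (1−p)^25
= 26 · 0.005184 · 0.15442 = 0.0208131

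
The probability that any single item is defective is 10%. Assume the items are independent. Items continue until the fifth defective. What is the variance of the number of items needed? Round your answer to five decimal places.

450.00000

Y = total items until the fifth success; negative binomial with r=5, p=0.10.
Var(Y) = r(1−p)/p² = 5·0.90 / 0.10² = 450.0000000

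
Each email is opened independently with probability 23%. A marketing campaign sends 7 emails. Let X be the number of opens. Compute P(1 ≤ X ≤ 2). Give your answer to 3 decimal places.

X ~ Binomial(7, 0.23); P(1 ≤ X ≤ 2) = Σ C(7,k) p^k (1−p)^(7−k) over k:
  k=1: C(7,1)·0.23^1·0.77^6 = 0.33556
  k=2: C(7,2)·0.23^2·0.77^5 = 0.30070
Total = 0.63626

0.636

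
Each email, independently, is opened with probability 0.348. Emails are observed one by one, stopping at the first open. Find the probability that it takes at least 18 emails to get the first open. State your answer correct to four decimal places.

Y = number of emails to the first success; geometric, p = 0.348.
P(Y > 17) = P(first 17 all fail) = (1−p)^17 = 0.000695

0.0007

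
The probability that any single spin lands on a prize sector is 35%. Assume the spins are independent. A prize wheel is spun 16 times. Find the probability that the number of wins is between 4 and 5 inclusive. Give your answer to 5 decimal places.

0.35610

X ~ Binomial(16, 0.35); P(4 ≤ X ≤ 5) = Σ C(16,k) p^k (1−p)^(16−k) over k:
  k=4: C(16,4)·0.35^4·0.65^12 = 0.1553473
  k=5: C(16,5)·0.35^5·0.65^11 = 0.2007566
Total = 0.3561039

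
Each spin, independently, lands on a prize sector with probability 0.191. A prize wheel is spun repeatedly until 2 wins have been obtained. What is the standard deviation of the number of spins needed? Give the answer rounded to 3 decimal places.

Y = total spins until the second success; negative binomial with r=2, p=0.191.
SD(Y) = √[r(1−p)/p²] = √(44.35185) = 6.65972

6.660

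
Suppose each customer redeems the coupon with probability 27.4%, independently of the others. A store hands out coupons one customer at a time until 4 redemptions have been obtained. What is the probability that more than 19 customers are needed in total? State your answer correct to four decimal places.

0.1929

Needing more than 19 customers ⇔ fewer than 4 successes in the first 19. With X ~ Binomial(19, 0.274), P(Y > 19) = P(X ≤ 3).
  k=0: C(19,0)·0.274^0·0.726^19 = 0.002279
  k=1: C(19,1)·0.274^1·0.726^18 = 0.016344
  k=2: C(19,2)·0.274^2·0.726^17 = 0.055516
  k=3: C(19,3)·0.274^3·0.726^16 = 0.118730
P(X ≤ 3) = 0.192870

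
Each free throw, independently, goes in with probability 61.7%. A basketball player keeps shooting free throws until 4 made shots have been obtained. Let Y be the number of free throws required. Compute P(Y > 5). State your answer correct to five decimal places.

Needing more than 5 free throws ⇔ fewer than 4 successes in the first 5. With X ~ Binomial(5, 0.617), P(Y > 5) = P(X ≤ 3).
  k=0: C(5,0)·0.617^0·0.383^5 = 0.0082413
  k=1: C(5,1)·0.617^1·0.383^4 = 0.0663820
  k=2: C(5,2)·0.617^2·0.383^3 = 0.2138783
  k=3: C(5,3)·0.617^3·0.383^2 = 0.3445506
P(X ≤ 3) = 0.6330521

0.63305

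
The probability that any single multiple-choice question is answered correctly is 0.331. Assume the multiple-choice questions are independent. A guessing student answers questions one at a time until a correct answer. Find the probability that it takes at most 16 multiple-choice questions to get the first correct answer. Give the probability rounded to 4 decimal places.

0.9984

Y = number of multiple-choice questions to the first success; geometric, p = 0.331.
P(Y ≤ 16) = 1 − (1−p)^16 = 1 − 0.001610 = 0.998390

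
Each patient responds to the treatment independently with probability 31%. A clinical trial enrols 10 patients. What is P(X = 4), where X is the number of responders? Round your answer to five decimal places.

X ~ Binomial(n=10, p=0.31).
P(X=4) = C(10,4) · p^4 · (1−p)^6
= 210 · 0.0092352 · 0.10792 = 0.2092958

0.20930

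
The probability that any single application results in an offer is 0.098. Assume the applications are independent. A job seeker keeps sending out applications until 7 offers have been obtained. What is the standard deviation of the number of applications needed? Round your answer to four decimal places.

Y = total applications until the seventh success; negative binomial with r=7, p=0.098.
SD(Y) = √[r(1−p)/p²] = √(657.434402) = 25.640484

25.6405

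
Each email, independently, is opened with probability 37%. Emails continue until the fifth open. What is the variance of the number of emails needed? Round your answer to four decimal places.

23.0095

Y = total emails until the fifth success; negative binomial with r=5, p=0.37.
Var(Y) = r(1−p)/p² = 5·0.63 / 0.37² = 23.009496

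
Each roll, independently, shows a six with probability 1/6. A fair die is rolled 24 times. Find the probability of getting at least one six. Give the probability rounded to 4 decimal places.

P(at least one) = 1 − P(none) = 1 − (1 − 0.166667)^24
= 1 − 0.012579 = 0.987421

0.9874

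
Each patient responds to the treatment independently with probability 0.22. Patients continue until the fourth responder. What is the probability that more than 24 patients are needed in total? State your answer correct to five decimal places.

Needing more than 24 patients ⇔ fewer than 4 successes in the first 24. With X ~ Binomial(24, 0.22), P(Y > 24) = P(X ≤ 3).
  k=0: C(24,0)·0.22^0·0.78^24 = 0.0025720
  k=1: C(24,1)·0.22^1·0.78^23 = 0.0174104
  k=2: C(24,2)·0.22^2·0.78^22 = 0.0564723
  k=3: C(24,3)·0.22^3·0.78^21 = 0.1168060
P(X ≤ 3) = 0.1932608

0.19326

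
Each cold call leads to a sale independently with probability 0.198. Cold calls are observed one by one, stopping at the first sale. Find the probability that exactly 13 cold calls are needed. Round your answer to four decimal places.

0.0140

Geometric (trials to first success), p = 0.198.
P(Y = 13) = (1−p)^12 · p = 0.07081 · 0.198 = 0.014020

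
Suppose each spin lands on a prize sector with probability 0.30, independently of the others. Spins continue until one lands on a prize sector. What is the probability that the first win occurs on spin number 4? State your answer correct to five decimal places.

0.10290

Geometric (trials to first success), p = 0.30.
P(Y = 4) = (1−p)^3 · p = 0.343 · 0.30 = 0.1029000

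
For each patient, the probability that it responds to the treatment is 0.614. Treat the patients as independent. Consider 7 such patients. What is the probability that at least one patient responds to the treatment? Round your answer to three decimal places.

P(at least one) = 1 − P(none) = 1 − (1 − 0.614)^7
= 1 − 0.00128 = 0.99872

0.999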